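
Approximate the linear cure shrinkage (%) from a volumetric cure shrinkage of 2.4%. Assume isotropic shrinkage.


Linear shrinkage ≈ vol_shrink/3 = 2.4/3 = 0.8%

0.8%


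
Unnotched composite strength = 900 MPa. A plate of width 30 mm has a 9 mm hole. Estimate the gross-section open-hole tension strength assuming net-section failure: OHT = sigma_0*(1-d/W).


OHT = sigma_0*(1-d/W) = 900*(1-9/30) = 630.0 MPa

630.0 MPa


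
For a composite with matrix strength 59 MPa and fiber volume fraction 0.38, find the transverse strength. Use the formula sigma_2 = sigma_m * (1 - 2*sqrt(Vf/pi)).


factor = 1 - 2*sqrt(0.38/pi) = 0.3044
sigma_2 = 59 * 0.3044 = 17.96 MPa

17.96 MPa


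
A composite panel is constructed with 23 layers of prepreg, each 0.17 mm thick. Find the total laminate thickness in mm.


h = n * t_ply = 23 * 0.17 = 3.91 mm

3.91 mm


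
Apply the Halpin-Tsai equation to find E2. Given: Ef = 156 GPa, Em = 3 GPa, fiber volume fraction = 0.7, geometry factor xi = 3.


eta = (Ef/Em - 1)/(Ef/Em + xi) = (52.0 - 1)/(52.0 + 3) = 0.9273
E2 = Em*(1+xi*eta*Vf)/(1-eta*Vf) = 25.2 GPa

25.2 GPa


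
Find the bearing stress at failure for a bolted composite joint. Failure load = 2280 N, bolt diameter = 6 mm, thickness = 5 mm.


sigma_br = F/(d*h) = 2280/(6*5) = 76.0 MPa

76.0 MPa


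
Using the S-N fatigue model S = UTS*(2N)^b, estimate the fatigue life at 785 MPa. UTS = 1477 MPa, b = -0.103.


N = 0.5 * (S/UTS)^(1/b) = 0.5 * (785/1477)^(1/-0.103) = 231.2724 cycles

231.2724 cycles


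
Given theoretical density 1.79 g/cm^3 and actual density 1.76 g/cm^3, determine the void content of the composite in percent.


Void% = (rho_theo - rho_actual)/rho_theo * 100 = (1.79 - 1.76)/1.79 * 100 = 1.68%

1.68%


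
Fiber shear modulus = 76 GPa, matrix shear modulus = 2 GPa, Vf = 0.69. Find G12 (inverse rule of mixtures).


1/G12 = Vf/Gf + (1-Vf)/Gm = 0.69/76 + 0.31/2
G12 = 6.09 GPa

6.09 GPa


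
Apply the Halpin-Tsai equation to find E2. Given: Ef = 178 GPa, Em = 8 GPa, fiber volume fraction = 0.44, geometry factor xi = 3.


eta = (Ef/Em - 1)/(Ef/Em + xi) = (22.25 - 1)/(22.25 + 3) = 0.8416
E2 = Em*(1+xi*eta*Vf)/(1-eta*Vf) = 26.82 GPa

26.82 GPa


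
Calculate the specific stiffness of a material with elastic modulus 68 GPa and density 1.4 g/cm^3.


Specific stiffness = E/rho = 68/1.4 = 48.6 GPa/(g/cm^3)

48.6 GPa/(g/cm^3)


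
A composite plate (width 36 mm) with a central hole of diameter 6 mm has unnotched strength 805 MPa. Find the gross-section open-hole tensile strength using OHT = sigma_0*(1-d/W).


OHT = sigma_0*(1-d/W) = 805*(1-6/36) = 670.8 MPa

670.8 MPa


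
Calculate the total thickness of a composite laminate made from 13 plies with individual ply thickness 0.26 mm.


h = n * t_ply = 13 * 0.26 = 3.38 mm

3.38 mm


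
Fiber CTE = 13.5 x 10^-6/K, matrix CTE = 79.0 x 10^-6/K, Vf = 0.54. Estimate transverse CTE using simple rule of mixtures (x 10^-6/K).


alpha_2 = alpha_f*Vf + alpha_m*(1-Vf) = 13.5*0.54 + 79.0*0.46 = 43.6 x 10^-6/K

43.6 x 10^-6/K


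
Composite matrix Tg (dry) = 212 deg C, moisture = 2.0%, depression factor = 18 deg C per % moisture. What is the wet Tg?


Tg_wet = Tg_dry - k*moisture = 212 - 18*2.0 = 176.0 deg C

176.0 deg C


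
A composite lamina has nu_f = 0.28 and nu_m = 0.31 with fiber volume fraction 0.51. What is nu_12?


nu_12 = nu_f*Vf + nu_m*(1-Vf) = 0.28*0.51 + 0.31*0.49 = 0.2947

0.2947


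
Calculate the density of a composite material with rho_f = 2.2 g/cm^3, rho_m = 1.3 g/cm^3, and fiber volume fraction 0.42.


rho_c = rho_f*Vf + rho_m*(1-Vf) = 2.2*0.42 + 1.3*0.58 = 1.678 g/cm^3

1.678 g/cm^3


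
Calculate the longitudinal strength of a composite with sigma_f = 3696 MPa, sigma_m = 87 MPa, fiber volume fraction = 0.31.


sigma_1 = sigma_f*Vf + sigma_m*(1-Vf) = 3696*0.31 + 87*0.69 = 1205.8 MPa

1205.8 MPa


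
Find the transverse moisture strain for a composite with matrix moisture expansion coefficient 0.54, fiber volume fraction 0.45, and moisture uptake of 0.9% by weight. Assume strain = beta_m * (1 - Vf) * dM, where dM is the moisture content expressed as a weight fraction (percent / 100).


dM = 0.9/100 = 0.009
strain = beta_m * (1-Vf) * dM = 0.54 * 0.55 * 0.009 = 0.002673

0.002673


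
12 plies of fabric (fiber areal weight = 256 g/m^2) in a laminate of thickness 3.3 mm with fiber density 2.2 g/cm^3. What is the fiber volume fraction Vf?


Vf = n * FAW / (rho_f * h * 1000) = 12 * 256 / (2.2 * 3.3 * 1000) = 0.4231

0.4231


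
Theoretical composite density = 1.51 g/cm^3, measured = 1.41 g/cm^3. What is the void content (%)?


Void% = (rho_theo - rho_actual)/rho_theo * 100 = (1.51 - 1.41)/1.51 * 100 = 6.62%

6.62%


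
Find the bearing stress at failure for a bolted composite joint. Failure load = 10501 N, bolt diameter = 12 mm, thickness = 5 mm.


sigma_br = F/(d*h) = 10501/(12*5) = 175.0 MPa

175.0 MPa


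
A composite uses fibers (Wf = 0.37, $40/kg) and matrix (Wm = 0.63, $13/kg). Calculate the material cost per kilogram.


Cost = cost_f*Wf + cost_m*Wm = 40*0.37 + 13*0.63 = $22.99/kg

$22.99/kg


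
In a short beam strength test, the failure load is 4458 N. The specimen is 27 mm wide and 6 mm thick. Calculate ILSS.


ILSS = 3F/(4bh) = 3*4458/(4*27*6) = 20.64 MPa

20.64 MPa


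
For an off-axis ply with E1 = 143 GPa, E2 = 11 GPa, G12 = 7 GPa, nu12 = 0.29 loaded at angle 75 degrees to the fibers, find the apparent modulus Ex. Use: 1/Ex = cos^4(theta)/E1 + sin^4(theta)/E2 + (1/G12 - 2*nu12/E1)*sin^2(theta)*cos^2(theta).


cos^4(75) = 0.004487, sin^4(75) = 0.870513, sin^2(75)*cos^2(75) = 0.0625
1/G12 - 2*nu12/E1 = 1/7 - 2*0.29/143 = 0.138801 GPa^-1
1/Ex = 0.004487/143 + 0.870513/11 + 0.138801*0.0625 = 0.087844 GPa^-1
Ex = 11.38 GPa

11.38 GPa


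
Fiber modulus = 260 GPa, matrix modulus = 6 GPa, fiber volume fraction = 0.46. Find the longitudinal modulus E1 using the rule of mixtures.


E1 = Ef*Vf + Em*(1-Vf) = 260*0.46 + 6*0.54 = 122.84 GPa

122.84 GPa


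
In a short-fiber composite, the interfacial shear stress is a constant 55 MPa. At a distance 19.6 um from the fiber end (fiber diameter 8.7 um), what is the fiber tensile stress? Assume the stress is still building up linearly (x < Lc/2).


Force balance: sigma_f * (pi*d^2/4) = tau * (pi*d) * x  ->  sigma_f = 4 * tau * x / d
sigma_f = 4 * 55 * 19.6 / 8.7 = 495.6 MPa

495.6 MPa


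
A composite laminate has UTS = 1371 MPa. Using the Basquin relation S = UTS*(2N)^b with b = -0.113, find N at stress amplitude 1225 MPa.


N = 0.5 * (S/UTS)^(1/b) = 0.5 * (1225/1371)^(1/-0.113) = 1.3543 cycles

1.3543 cycles


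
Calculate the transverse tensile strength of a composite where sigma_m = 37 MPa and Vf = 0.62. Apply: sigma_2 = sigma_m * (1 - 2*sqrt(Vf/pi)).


factor = 1 - 2*sqrt(0.62/pi) = 0.1115
sigma_2 = 37 * 0.1115 = 4.13 MPa

4.13 MPa


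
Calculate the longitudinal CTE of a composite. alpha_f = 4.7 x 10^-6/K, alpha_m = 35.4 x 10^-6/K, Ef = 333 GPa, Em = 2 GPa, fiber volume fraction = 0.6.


E1 = Ef*Vf + Em*(1-Vf) = 200.6
alpha_1 = (alpha_f*Ef*Vf + alpha_m*Em*(1-Vf))/E1 = 4.82 x 10^-6/K

4.82 x 10^-6/K


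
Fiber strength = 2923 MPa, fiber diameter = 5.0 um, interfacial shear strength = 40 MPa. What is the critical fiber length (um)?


Lc = sigma_f * d / (2 * tau_i) = 2923 * 5.0 / (2 * 40) = 182.7 um

182.7 um


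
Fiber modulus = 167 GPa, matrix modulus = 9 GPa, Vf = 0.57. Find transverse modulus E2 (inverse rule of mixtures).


1/E2 = Vf/Ef + (1-Vf)/Em = 0.57/167 + 0.43/9
E2 = 19.53 GPa

19.53 GPa


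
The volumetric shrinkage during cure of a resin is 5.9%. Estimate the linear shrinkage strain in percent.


Linear shrinkage ≈ vol_shrink/3 = 5.9/3 = 1.967%

1.967%


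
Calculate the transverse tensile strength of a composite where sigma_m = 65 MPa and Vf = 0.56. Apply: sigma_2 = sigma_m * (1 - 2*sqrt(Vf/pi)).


factor = 1 - 2*sqrt(0.56/pi) = 0.1556
sigma_2 = 65 * 0.1556 = 10.11 MPa

10.11 MPa


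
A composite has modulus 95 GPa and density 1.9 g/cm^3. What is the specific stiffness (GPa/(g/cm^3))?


Specific stiffness = E/rho = 95/1.9 = 50.0 GPa/(g/cm^3)

50.0 GPa/(g/cm^3)


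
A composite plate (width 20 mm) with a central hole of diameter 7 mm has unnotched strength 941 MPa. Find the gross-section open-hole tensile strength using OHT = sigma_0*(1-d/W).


OHT = sigma_0*(1-d/W) = 941*(1-7/20) = 611.7 MPa

611.7 MPa


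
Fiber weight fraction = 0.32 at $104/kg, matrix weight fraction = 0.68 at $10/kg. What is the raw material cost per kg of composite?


Cost = cost_f*Wf + cost_m*Wm = 104*0.32 + 10*0.68 = $40.08/kg

$40.08/kg


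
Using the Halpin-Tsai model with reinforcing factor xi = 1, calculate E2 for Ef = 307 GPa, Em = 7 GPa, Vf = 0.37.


eta = (Ef/Em - 1)/(Ef/Em + xi) = (43.8571 - 1)/(43.8571 + 1) = 0.9554
E2 = Em*(1+xi*eta*Vf)/(1-eta*Vf) = 14.66 GPa

14.66 GPa


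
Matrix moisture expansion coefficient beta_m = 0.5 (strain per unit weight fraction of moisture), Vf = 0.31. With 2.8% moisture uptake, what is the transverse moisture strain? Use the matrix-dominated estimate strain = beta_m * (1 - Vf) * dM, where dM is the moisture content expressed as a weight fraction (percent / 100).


dM = 2.8/100 = 0.028
strain = beta_m * (1-Vf) * dM = 0.5 * 0.69 * 0.028 = 0.00966

0.00966


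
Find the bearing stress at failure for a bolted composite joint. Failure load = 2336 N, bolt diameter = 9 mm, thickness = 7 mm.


sigma_br = F/(d*h) = 2336/(9*7) = 37.1 MPa

37.1 MPa


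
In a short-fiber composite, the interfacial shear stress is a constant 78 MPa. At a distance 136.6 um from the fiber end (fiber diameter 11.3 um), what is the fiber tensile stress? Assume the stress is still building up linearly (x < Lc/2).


Force balance: sigma_f * (pi*d^2/4) = tau * (pi*d) * x  ->  sigma_f = 4 * tau * x / d
sigma_f = 4 * 78 * 136.6 / 11.3 = 3771.6 MPa

3771.6 MPa


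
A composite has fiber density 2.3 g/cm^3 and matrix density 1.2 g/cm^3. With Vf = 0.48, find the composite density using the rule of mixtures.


rho_c = rho_f*Vf + rho_m*(1-Vf) = 2.3*0.48 + 1.2*0.52 = 1.728 g/cm^3

1.728 g/cm^3


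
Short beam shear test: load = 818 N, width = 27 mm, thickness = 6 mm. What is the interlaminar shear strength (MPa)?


ILSS = 3F/(4bh) = 3*818/(4*27*6) = 3.79 MPa

3.79 MPa


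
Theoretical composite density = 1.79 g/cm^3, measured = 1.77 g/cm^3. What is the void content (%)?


Void% = (rho_theo - rho_actual)/rho_theo * 100 = (1.79 - 1.77)/1.79 * 100 = 1.12%

1.12%


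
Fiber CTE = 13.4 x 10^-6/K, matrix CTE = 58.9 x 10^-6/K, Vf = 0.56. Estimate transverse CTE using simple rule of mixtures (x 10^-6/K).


alpha_2 = alpha_f*Vf + alpha_m*(1-Vf) = 13.4*0.56 + 58.9*0.44 = 33.4 x 10^-6/K

33.4 x 10^-6/K


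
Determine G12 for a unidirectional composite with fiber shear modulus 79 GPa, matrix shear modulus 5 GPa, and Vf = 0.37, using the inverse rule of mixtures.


1/G12 = Vf/Gf + (1-Vf)/Gm = 0.37/79 + 0.63/5
G12 = 7.65 GPa

7.65 GPa


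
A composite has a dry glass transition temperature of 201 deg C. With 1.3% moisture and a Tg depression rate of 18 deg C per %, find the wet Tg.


Tg_wet = Tg_dry - k*moisture = 201 - 18*1.3 = 177.6 deg C

177.6 deg C


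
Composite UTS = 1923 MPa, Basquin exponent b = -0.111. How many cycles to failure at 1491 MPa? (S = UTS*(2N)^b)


N = 0.5 * (S/UTS)^(1/b) = 0.5 * (1491/1923)^(1/-0.111) = 4.9486 cycles

4.9486 cycles


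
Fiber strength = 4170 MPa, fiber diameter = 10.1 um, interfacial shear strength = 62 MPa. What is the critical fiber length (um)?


Lc = sigma_f * d / (2 * tau_i) = 4170 * 10.1 / (2 * 62) = 339.7 um

339.7 um


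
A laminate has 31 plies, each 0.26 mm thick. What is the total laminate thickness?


h = n * t_ply = 31 * 0.26 = 8.06 mm

8.06 mm


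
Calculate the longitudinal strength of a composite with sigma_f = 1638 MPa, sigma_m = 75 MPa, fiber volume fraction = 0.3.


sigma_1 = sigma_f*Vf + sigma_m*(1-Vf) = 1638*0.3 + 75*0.7 = 543.9 MPa

543.9 MPa


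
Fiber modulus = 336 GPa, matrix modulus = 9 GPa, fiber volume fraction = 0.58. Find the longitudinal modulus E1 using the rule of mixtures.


E1 = Ef*Vf + Em*(1-Vf) = 336*0.58 + 9*0.42 = 198.66 GPa

198.66 GPa


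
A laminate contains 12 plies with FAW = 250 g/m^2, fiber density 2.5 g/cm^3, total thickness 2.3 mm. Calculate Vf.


Vf = n * FAW / (rho_f * h * 1000) = 12 * 250 / (2.5 * 2.3 * 1000) = 0.5217

0.5217


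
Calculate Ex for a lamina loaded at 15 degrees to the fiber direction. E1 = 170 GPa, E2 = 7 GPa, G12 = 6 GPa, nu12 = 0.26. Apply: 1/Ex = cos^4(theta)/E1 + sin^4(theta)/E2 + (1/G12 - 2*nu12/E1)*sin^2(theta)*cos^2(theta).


cos^4(15) = 0.870513, sin^4(15) = 0.004487, sin^2(15)*cos^2(15) = 0.0625
1/G12 - 2*nu12/E1 = 1/6 - 2*0.26/170 = 0.163608 GPa^-1
1/Ex = 0.870513/170 + 0.004487/7 + 0.163608*0.0625 = 0.0159872 GPa^-1
Ex = 62.55 GPa

62.55 GPa


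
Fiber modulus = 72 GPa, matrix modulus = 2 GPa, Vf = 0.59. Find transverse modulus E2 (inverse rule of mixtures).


1/E2 = Vf/Ef + (1-Vf)/Em = 0.59/72 + 0.41/2
E2 = 4.69 GPa

4.69 GPa


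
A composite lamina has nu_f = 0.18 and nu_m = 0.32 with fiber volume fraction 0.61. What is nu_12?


nu_12 = nu_f*Vf + nu_m*(1-Vf) = 0.18*0.61 + 0.32*0.39 = 0.2346

0.2346


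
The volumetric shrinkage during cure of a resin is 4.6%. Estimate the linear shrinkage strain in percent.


Linear shrinkage ≈ vol_shrink/3 = 4.6/3 = 1.533%

1.533%


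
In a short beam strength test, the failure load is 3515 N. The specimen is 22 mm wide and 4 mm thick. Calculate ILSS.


ILSS = 3F/(4bh) = 3*3515/(4*22*4) = 29.96 MPa

29.96 MPa


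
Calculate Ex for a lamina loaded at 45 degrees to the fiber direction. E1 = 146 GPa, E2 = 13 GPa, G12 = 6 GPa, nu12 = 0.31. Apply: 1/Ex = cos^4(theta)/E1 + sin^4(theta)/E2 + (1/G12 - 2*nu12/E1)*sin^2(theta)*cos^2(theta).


cos^4(45) = 0.25, sin^4(45) = 0.25, sin^2(45)*cos^2(45) = 0.25
1/G12 - 2*nu12/E1 = 1/6 - 2*0.31/146 = 0.16242 GPa^-1
1/Ex = 0.25/146 + 0.25/13 + 0.16242*0.25 = 0.0615481 GPa^-1
Ex = 16.25 GPa

16.25 GPa


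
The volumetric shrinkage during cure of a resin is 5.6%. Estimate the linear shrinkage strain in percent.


Linear shrinkage ≈ vol_shrink/3 = 5.6/3 = 1.867%

1.867%


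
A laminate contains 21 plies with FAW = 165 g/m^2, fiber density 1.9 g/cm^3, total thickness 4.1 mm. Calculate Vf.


Vf = n * FAW / (rho_f * h * 1000) = 21 * 165 / (1.9 * 4.1 * 1000) = 0.4448

0.4448


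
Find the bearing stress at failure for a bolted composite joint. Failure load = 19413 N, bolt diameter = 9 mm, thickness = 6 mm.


sigma_br = F/(d*h) = 19413/(9*6) = 359.5 MPa

359.5 MPa


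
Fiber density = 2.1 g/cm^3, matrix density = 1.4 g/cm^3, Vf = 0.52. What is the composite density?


rho_c = rho_f*Vf + rho_m*(1-Vf) = 2.1*0.52 + 1.4*0.48 = 1.764 g/cm^3

1.764 g/cm^3


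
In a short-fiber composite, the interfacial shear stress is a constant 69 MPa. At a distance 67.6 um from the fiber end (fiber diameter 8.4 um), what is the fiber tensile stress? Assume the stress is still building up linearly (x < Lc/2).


Force balance: sigma_f * (pi*d^2/4) = tau * (pi*d) * x  ->  sigma_f = 4 * tau * x / d
sigma_f = 4 * 69 * 67.6 / 8.4 = 2221.1 MPa

2221.1 MPa


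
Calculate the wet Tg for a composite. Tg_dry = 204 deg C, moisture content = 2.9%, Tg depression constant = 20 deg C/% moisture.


Tg_wet = Tg_dry - k*moisture = 204 - 20*2.9 = 146.0 deg C

146.0 deg C


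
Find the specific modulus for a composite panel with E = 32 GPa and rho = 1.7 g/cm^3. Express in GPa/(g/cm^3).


Specific stiffness = E/rho = 32/1.7 = 18.8 GPa/(g/cm^3)

18.8 GPa/(g/cm^3)


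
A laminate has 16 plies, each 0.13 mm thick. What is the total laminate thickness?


h = n * t_ply = 16 * 0.13 = 2.08 mm

2.08 mm


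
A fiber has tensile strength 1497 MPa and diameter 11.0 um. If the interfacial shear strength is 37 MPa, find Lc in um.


Lc = sigma_f * d / (2 * tau_i) = 1497 * 11.0 / (2 * 37) = 222.5 um

222.5 um


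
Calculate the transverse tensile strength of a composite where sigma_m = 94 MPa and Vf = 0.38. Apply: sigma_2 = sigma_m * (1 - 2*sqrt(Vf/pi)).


factor = 1 - 2*sqrt(0.38/pi) = 0.3044
sigma_2 = 94 * 0.3044 = 28.62 MPa

28.62 MPa


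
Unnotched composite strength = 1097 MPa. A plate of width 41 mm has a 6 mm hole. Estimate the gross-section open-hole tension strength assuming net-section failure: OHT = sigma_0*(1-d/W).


OHT = sigma_0*(1-d/W) = 1097*(1-6/41) = 936.5 MPa

936.5 MPa


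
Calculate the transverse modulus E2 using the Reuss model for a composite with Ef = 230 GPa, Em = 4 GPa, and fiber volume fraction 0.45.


1/E2 = Vf/Ef + (1-Vf)/Em = 0.45/230 + 0.55/4
E2 = 7.17 GPa

7.17 GPa


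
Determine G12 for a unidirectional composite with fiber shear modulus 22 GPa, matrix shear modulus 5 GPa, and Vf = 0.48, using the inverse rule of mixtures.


1/G12 = Vf/Gf + (1-Vf)/Gm = 0.48/22 + 0.52/5
G12 = 7.95 GPa

7.95 GPa


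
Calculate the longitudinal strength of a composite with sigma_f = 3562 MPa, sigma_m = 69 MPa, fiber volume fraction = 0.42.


sigma_1 = sigma_f*Vf + sigma_m*(1-Vf) = 3562*0.42 + 69*0.58 = 1536.1 MPa

1536.1 MPa


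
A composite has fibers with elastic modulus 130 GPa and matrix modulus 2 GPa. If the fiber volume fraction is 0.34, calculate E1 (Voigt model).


E1 = Ef*Vf + Em*(1-Vf) = 130*0.34 + 2*0.66 = 45.52 GPa

45.52 GPa


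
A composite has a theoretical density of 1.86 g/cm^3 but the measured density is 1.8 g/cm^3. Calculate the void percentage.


Void% = (rho_theo - rho_actual)/rho_theo * 100 = (1.86 - 1.8)/1.86 * 100 = 3.23%

3.23%


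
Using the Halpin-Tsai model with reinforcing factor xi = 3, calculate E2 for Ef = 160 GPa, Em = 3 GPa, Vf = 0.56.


eta = (Ef/Em - 1)/(Ef/Em + xi) = (53.3333 - 1)/(53.3333 + 3) = 0.929
E2 = Em*(1+xi*eta*Vf)/(1-eta*Vf) = 16.01 GPa

16.01 GPa


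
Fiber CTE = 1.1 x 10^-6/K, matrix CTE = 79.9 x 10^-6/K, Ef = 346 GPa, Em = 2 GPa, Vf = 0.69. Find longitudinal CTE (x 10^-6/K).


E1 = Ef*Vf + Em*(1-Vf) = 239.36
alpha_1 = (alpha_f*Ef*Vf + alpha_m*Em*(1-Vf))/E1 = 1.3 x 10^-6/K

1.3 x 10^-6/K


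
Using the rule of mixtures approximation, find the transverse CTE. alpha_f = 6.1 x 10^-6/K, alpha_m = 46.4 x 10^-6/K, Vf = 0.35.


alpha_2 = alpha_f*Vf + alpha_m*(1-Vf) = 6.1*0.35 + 46.4*0.65 = 32.3 x 10^-6/K

32.3 x 10^-6/K


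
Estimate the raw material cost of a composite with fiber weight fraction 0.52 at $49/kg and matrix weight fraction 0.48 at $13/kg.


Cost = cost_f*Wf + cost_m*Wm = 49*0.52 + 13*0.48 = $31.72/kg

$31.72/kg


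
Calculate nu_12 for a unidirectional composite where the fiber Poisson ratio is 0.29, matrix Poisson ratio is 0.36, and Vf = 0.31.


nu_12 = nu_f*Vf + nu_m*(1-Vf) = 0.29*0.31 + 0.36*0.69 = 0.3383

0.3383


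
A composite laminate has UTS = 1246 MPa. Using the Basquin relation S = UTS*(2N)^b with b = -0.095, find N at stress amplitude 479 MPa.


N = 0.5 * (S/UTS)^(1/b) = 0.5 * (479/1246)^(1/-0.095) = 11730.3890 cycles

11730.3890 cycles


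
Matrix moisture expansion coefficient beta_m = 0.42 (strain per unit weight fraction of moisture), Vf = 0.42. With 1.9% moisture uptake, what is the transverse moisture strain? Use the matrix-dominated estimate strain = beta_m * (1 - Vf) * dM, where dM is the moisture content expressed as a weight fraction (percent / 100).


dM = 1.9/100 = 0.019
strain = beta_m * (1-Vf) * dM = 0.42 * 0.58 * 0.019 = 0.0046284

0.0046284


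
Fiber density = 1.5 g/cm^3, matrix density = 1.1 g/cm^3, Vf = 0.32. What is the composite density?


rho_c = rho_f*Vf + rho_m*(1-Vf) = 1.5*0.32 + 1.1*0.68 = 1.228 g/cm^3

1.228 g/cm^3


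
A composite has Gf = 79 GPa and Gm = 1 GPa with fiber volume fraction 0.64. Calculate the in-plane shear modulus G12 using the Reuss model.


1/G12 = Vf/Gf + (1-Vf)/Gm = 0.64/79 + 0.36/1
G12 = 2.72 GPa

2.72 GPa


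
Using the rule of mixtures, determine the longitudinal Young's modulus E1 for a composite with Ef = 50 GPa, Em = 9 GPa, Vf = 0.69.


E1 = Ef*Vf + Em*(1-Vf) = 50*0.69 + 9*0.31 = 37.29 GPa

37.29 GPa


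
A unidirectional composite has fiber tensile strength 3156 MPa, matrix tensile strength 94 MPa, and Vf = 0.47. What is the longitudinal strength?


sigma_1 = sigma_f*Vf + sigma_m*(1-Vf) = 3156*0.47 + 94*0.53 = 1533.1 MPa

1533.1 MPa


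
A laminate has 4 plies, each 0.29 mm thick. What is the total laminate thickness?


h = n * t_ply = 4 * 0.29 = 1.16 mm

1.16 mm


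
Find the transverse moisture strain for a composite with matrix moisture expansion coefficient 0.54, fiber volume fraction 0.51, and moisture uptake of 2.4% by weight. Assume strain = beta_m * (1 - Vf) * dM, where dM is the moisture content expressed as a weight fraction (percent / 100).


dM = 2.4/100 = 0.024
strain = beta_m * (1-Vf) * dM = 0.54 * 0.49 * 0.024 = 0.0063504

0.0063504


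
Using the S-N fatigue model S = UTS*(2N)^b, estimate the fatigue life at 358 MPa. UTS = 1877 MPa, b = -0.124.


N = 0.5 * (S/UTS)^(1/b) = 0.5 * (358/1877)^(1/-0.124) = 317720.0108 cycles

317720.0108 cycles


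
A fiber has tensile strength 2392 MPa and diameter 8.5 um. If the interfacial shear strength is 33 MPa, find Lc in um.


Lc = sigma_f * d / (2 * tau_i) = 2392 * 8.5 / (2 * 33) = 308.1 um

308.1 um


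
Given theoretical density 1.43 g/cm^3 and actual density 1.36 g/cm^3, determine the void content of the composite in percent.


Void% = (rho_theo - rho_actual)/rho_theo * 100 = (1.43 - 1.36)/1.43 * 100 = 4.9%

4.9%


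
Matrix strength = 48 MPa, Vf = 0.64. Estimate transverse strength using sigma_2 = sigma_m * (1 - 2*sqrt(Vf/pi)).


factor = 1 - 2*sqrt(0.64/pi) = 0.0973
sigma_2 = 48 * 0.0973 = 4.67 MPa

4.67 MPa


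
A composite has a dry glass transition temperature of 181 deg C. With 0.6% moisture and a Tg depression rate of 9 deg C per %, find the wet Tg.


Tg_wet = Tg_dry - k*moisture = 181 - 9*0.6 = 175.6 deg C

175.6 deg C


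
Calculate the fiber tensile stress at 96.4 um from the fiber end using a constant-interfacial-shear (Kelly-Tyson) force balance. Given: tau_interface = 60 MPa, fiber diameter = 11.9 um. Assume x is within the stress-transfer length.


Force balance: sigma_f * (pi*d^2/4) = tau * (pi*d) * x  ->  sigma_f = 4 * tau * x / d
sigma_f = 4 * 60 * 96.4 / 11.9 = 1944.2 MPa

1944.2 MPa


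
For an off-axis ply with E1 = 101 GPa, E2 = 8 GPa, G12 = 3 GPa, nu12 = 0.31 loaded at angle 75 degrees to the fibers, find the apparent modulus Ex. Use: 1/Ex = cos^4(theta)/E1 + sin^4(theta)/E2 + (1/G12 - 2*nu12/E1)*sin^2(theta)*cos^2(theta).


cos^4(75) = 0.004487, sin^4(75) = 0.870513, sin^2(75)*cos^2(75) = 0.0625
1/G12 - 2*nu12/E1 = 1/3 - 2*0.31/101 = 0.327195 GPa^-1
1/Ex = 0.004487/101 + 0.870513/8 + 0.327195*0.0625 = 0.1293082 GPa^-1
Ex = 7.73 GPa

7.73 GPa


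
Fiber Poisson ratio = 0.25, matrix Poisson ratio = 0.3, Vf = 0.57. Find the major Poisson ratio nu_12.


nu_12 = nu_f*Vf + nu_m*(1-Vf) = 0.25*0.57 + 0.3*0.43 = 0.2715

0.2715


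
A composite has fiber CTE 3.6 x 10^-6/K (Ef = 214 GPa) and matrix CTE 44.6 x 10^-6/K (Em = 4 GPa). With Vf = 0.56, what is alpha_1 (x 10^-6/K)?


E1 = Ef*Vf + Em*(1-Vf) = 121.6
alpha_1 = (alpha_f*Ef*Vf + alpha_m*Em*(1-Vf))/E1 = 4.19 x 10^-6/K

4.19 x 10^-6/K


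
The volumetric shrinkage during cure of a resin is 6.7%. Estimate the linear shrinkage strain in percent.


Linear shrinkage ≈ vol_shrink/3 = 6.7/3 = 2.233%

2.233%


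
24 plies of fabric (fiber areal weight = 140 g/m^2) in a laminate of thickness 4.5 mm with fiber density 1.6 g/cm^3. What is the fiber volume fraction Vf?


Vf = n * FAW / (rho_f * h * 1000) = 24 * 140 / (1.6 * 4.5 * 1000) = 0.4667

0.4667


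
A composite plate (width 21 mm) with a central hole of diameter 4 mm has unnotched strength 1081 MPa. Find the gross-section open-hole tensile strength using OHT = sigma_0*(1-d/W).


OHT = sigma_0*(1-d/W) = 1081*(1-4/21) = 875.1 MPa

875.1 MPa


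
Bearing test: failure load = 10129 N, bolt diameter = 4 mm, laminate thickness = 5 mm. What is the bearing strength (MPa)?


sigma_br = F/(d*h) = 10129/(4*5) = 506.5 MPa

506.5 MPa


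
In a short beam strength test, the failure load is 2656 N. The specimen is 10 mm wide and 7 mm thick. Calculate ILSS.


ILSS = 3F/(4bh) = 3*2656/(4*10*7) = 28.46 MPa

28.46 MPa


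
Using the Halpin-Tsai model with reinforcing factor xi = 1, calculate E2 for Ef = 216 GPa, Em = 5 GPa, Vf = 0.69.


eta = (Ef/Em - 1)/(Ef/Em + xi) = (43.2 - 1)/(43.2 + 1) = 0.9548
E2 = Em*(1+xi*eta*Vf)/(1-eta*Vf) = 24.31 GPa

24.31 GPa


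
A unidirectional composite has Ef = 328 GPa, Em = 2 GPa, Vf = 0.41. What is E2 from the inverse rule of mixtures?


1/E2 = Vf/Ef + (1-Vf)/Em = 0.41/328 + 0.59/2
E2 = 3.38 GPa

3.38 GPa


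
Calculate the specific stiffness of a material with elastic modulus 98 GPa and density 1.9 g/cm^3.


Specific stiffness = E/rho = 98/1.9 = 51.6 GPa/(g/cm^3)

51.6 GPa/(g/cm^3)


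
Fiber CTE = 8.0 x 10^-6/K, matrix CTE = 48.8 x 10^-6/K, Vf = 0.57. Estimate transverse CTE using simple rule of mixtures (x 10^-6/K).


alpha_2 = alpha_f*Vf + alpha_m*(1-Vf) = 8.0*0.57 + 48.8*0.43 = 25.5 x 10^-6/K

25.5 x 10^-6/K


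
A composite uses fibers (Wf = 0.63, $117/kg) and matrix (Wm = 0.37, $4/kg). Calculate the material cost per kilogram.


Cost = cost_f*Wf + cost_m*Wm = 117*0.63 + 4*0.37 = $75.19/kg

$75.19/kg


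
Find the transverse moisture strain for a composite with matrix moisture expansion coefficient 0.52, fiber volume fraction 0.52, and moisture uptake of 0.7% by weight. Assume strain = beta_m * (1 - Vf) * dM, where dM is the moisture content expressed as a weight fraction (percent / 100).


dM = 0.7/100 = 0.007
strain = beta_m * (1-Vf) * dM = 0.52 * 0.48 * 0.007 = 0.0017472

0.0017472


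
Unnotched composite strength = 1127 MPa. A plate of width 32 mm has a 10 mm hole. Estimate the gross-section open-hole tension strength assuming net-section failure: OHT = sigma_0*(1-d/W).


OHT = sigma_0*(1-d/W) = 1127*(1-10/32) = 774.8 MPa

774.8 MPa


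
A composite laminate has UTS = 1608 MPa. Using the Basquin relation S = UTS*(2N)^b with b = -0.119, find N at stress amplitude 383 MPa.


N = 0.5 * (S/UTS)^(1/b) = 0.5 * (383/1608)^(1/-0.119) = 86098.8770 cycles

86098.8770 cycles


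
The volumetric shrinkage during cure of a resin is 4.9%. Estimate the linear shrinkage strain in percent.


Linear shrinkage ≈ vol_shrink/3 = 4.9/3 = 1.633%

1.633%


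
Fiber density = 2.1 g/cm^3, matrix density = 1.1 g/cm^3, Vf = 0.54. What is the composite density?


rho_c = rho_f*Vf + rho_m*(1-Vf) = 2.1*0.54 + 1.1*0.46 = 1.64 g/cm^3

1.64 g/cm^3


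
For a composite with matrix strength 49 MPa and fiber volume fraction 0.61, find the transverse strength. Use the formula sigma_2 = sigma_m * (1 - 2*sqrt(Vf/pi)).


factor = 1 - 2*sqrt(0.61/pi) = 0.1187
sigma_2 = 49 * 0.1187 = 5.82 MPa

5.82 MPa


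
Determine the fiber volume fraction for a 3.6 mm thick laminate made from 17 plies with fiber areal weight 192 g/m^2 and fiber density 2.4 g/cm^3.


Vf = n * FAW / (rho_f * h * 1000) = 17 * 192 / (2.4 * 3.6 * 1000) = 0.3778

0.3778


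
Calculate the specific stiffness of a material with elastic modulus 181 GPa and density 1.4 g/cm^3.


Specific stiffness = E/rho = 181/1.4 = 129.3 GPa/(g/cm^3)

129.3 GPa/(g/cm^3)


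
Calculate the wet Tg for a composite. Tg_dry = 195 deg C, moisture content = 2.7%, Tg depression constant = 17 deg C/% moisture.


Tg_wet = Tg_dry - k*moisture = 195 - 17*2.7 = 149.1 deg C

149.1 deg C


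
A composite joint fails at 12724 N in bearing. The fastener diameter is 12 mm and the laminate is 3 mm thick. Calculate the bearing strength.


sigma_br = F/(d*h) = 12724/(12*3) = 353.4 MPa

353.4 MPa


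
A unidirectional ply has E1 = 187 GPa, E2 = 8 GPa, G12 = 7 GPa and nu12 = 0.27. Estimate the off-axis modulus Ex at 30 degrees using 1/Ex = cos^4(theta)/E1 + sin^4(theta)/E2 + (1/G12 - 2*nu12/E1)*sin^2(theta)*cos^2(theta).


cos^4(30) = 0.5625, sin^4(30) = 0.0625, sin^2(30)*cos^2(30) = 0.1875
1/G12 - 2*nu12/E1 = 1/7 - 2*0.27/187 = 0.139969 GPa^-1
1/Ex = 0.5625/187 + 0.0625/8 + 0.139969*0.1875 = 0.0370648 GPa^-1
Ex = 26.98 GPa

26.98 GPa


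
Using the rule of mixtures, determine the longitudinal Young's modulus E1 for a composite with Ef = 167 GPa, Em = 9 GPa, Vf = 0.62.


E1 = Ef*Vf + Em*(1-Vf) = 167*0.62 + 9*0.38 = 106.96 GPa

106.96 GPa


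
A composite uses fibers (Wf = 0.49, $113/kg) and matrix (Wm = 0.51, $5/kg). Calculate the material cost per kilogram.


Cost = cost_f*Wf + cost_m*Wm = 113*0.49 + 5*0.51 = $57.92/kg

$57.92/kg


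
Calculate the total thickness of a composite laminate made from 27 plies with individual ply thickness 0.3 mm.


h = n * t_ply = 27 * 0.3 = 8.1 mm

8.1 mm


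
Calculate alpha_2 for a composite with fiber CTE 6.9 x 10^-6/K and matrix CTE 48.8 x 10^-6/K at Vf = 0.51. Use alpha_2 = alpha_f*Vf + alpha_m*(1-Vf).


alpha_2 = alpha_f*Vf + alpha_m*(1-Vf) = 6.9*0.51 + 48.8*0.49 = 27.4 x 10^-6/K

27.4 x 10^-6/K


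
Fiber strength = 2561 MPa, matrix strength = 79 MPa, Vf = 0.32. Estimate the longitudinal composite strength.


sigma_1 = sigma_f*Vf + sigma_m*(1-Vf) = 2561*0.32 + 79*0.68 = 873.2 MPa

873.2 MPa


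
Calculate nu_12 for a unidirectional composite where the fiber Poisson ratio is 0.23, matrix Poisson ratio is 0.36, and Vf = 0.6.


nu_12 = nu_f*Vf + nu_m*(1-Vf) = 0.23*0.6 + 0.36*0.4 = 0.282

0.282


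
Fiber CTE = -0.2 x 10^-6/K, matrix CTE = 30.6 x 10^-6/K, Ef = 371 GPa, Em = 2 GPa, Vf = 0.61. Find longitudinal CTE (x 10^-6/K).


E1 = Ef*Vf + Em*(1-Vf) = 227.09
alpha_1 = (alpha_f*Ef*Vf + alpha_m*Em*(1-Vf))/E1 = -0.09 x 10^-6/K

-0.09 x 10^-6/K


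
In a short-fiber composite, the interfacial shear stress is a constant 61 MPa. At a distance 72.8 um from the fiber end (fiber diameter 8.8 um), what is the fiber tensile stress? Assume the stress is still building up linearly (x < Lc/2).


Force balance: sigma_f * (pi*d^2/4) = tau * (pi*d) * x  ->  sigma_f = 4 * tau * x / d
sigma_f = 4 * 61 * 72.8 / 8.8 = 2018.5 MPa

2018.5 MPa


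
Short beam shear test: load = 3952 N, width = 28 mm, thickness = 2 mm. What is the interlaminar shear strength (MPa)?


ILSS = 3F/(4bh) = 3*3952/(4*28*2) = 52.93 MPa

52.93 MPa


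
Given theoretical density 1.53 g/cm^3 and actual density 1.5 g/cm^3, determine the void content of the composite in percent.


Void% = (rho_theo - rho_actual)/rho_theo * 100 = (1.53 - 1.5)/1.53 * 100 = 1.96%

1.96%


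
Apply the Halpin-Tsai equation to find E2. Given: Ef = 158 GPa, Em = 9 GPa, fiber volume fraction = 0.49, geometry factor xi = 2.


eta = (Ef/Em - 1)/(Ef/Em + xi) = (17.5556 - 1)/(17.5556 + 2) = 0.8466
E2 = Em*(1+xi*eta*Vf)/(1-eta*Vf) = 28.14 GPa

28.14 GPa


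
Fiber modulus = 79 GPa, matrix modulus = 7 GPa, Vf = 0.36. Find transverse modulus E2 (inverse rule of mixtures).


1/E2 = Vf/Ef + (1-Vf)/Em = 0.36/79 + 0.64/7
E2 = 10.42 GPa

10.42 GPa


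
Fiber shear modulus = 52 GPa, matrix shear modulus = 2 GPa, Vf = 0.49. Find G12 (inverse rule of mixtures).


1/G12 = Vf/Gf + (1-Vf)/Gm = 0.49/52 + 0.51/2
G12 = 3.78 GPa

3.78 GPa


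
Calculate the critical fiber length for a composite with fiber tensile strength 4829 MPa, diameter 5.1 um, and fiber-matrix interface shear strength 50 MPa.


Lc = sigma_f * d / (2 * tau_i) = 4829 * 5.1 / (2 * 50) = 246.3 um

246.3 um


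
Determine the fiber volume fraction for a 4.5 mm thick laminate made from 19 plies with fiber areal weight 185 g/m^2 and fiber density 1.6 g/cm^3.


Vf = n * FAW / (rho_f * h * 1000) = 19 * 185 / (1.6 * 4.5 * 1000) = 0.4882

0.4882


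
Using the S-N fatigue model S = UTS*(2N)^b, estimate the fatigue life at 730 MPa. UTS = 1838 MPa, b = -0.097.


N = 0.5 * (S/UTS)^(1/b) = 0.5 * (730/1838)^(1/-0.097) = 6811.2073 cycles

6811.2073 cycles


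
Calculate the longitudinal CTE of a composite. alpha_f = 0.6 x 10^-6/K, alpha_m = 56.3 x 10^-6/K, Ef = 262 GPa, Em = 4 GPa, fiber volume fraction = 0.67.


E1 = Ef*Vf + Em*(1-Vf) = 176.86
alpha_1 = (alpha_f*Ef*Vf + alpha_m*Em*(1-Vf))/E1 = 1.02 x 10^-6/K

1.02 x 10^-6/K


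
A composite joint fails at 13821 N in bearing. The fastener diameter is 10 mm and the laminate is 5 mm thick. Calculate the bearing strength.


sigma_br = F/(d*h) = 13821/(10*5) = 276.4 MPa

276.4 MPa


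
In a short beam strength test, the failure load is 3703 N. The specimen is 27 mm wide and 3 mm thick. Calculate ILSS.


ILSS = 3F/(4bh) = 3*3703/(4*27*3) = 34.29 MPa

34.29 MPa


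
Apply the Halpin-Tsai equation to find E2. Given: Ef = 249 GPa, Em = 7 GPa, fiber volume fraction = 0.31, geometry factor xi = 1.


eta = (Ef/Em - 1)/(Ef/Em + xi) = (35.5714 - 1)/(35.5714 + 1) = 0.9453
E2 = Em*(1+xi*eta*Vf)/(1-eta*Vf) = 12.8 GPa

12.8 GPa


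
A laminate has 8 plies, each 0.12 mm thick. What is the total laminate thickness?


h = n * t_ply = 8 * 0.12 = 0.96 mm

0.96 mm


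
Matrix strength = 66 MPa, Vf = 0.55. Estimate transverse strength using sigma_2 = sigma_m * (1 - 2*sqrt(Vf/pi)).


factor = 1 - 2*sqrt(0.55/pi) = 0.1632
sigma_2 = 66 * 0.1632 = 10.77 MPa

10.77 MPa


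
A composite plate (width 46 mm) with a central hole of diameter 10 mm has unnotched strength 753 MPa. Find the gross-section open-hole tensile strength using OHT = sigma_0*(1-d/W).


OHT = sigma_0*(1-d/W) = 753*(1-10/46) = 589.3 MPa

589.3 MPa


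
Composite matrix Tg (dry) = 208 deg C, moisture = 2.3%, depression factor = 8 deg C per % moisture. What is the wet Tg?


Tg_wet = Tg_dry - k*moisture = 208 - 8*2.3 = 189.6 deg C

189.6 deg C


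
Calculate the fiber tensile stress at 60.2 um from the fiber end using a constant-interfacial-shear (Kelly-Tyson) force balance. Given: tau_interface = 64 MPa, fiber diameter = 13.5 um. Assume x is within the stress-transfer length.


Force balance: sigma_f * (pi*d^2/4) = tau * (pi*d) * x  ->  sigma_f = 4 * tau * x / d
sigma_f = 4 * 64 * 60.2 / 13.5 = 1141.6 MPa

1141.6 MPa


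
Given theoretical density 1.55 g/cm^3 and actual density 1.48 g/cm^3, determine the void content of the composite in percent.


Void% = (rho_theo - rho_actual)/rho_theo * 100 = (1.55 - 1.48)/1.55 * 100 = 4.52%

4.52%


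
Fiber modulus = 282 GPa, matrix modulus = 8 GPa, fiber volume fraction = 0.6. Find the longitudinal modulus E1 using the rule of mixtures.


E1 = Ef*Vf + Em*(1-Vf) = 282*0.6 + 8*0.4 = 172.4 GPa

172.4 GPa


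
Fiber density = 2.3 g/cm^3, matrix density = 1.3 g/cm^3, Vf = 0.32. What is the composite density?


rho_c = rho_f*Vf + rho_m*(1-Vf) = 2.3*0.32 + 1.3*0.68 = 1.62 g/cm^3

1.62 g/cm^3


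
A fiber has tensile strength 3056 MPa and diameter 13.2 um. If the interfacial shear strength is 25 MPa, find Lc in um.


Lc = sigma_f * d / (2 * tau_i) = 3056 * 13.2 / (2 * 25) = 806.8 um

806.8 um


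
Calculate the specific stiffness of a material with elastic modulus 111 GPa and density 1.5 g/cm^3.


Specific stiffness = E/rho = 111/1.5 = 74.0 GPa/(g/cm^3)

74.0 GPa/(g/cm^3)


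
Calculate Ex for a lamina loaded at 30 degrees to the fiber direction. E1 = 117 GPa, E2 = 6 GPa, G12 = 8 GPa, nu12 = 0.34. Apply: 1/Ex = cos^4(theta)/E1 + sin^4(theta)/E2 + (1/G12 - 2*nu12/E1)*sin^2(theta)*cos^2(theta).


cos^4(30) = 0.5625, sin^4(30) = 0.0625, sin^2(30)*cos^2(30) = 0.1875
1/G12 - 2*nu12/E1 = 1/8 - 2*0.34/117 = 0.119188 GPa^-1
1/Ex = 0.5625/117 + 0.0625/6 + 0.119188*0.1875 = 0.0375721 GPa^-1
Ex = 26.62 GPa

26.62 GPa


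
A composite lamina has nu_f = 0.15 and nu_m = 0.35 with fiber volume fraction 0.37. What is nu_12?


nu_12 = nu_f*Vf + nu_m*(1-Vf) = 0.15*0.37 + 0.35*0.63 = 0.276

0.276


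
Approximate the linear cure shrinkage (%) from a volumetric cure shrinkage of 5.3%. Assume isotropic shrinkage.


Linear shrinkage ≈ vol_shrink/3 = 5.3/3 = 1.767%

1.767%


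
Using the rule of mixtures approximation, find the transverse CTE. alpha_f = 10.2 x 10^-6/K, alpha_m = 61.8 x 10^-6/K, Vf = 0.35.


alpha_2 = alpha_f*Vf + alpha_m*(1-Vf) = 10.2*0.35 + 61.8*0.65 = 43.7 x 10^-6/K

43.7 x 10^-6/K


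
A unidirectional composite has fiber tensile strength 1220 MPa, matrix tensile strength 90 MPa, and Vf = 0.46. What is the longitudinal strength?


sigma_1 = sigma_f*Vf + sigma_m*(1-Vf) = 1220*0.46 + 90*0.54 = 609.8 MPa

609.8 MPa


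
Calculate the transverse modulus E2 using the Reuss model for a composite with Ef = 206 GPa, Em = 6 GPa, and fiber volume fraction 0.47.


1/E2 = Vf/Ef + (1-Vf)/Em = 0.47/206 + 0.53/6
E2 = 11.04 GPa

11.04 GPa


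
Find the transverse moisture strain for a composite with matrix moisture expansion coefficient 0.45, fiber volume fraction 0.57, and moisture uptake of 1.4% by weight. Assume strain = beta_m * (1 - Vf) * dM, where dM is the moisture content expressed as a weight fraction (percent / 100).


dM = 1.4/100 = 0.014
strain = beta_m * (1-Vf) * dM = 0.45 * 0.43 * 0.014 = 0.002709

0.002709


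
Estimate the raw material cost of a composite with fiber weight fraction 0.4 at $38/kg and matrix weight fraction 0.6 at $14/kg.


Cost = cost_f*Wf + cost_m*Wm = 38*0.4 + 14*0.6 = $23.6/kg

$23.6/kg


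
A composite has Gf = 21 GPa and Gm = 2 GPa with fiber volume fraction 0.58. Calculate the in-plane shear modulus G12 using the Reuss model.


1/G12 = Vf/Gf + (1-Vf)/Gm = 0.58/21 + 0.42/2
G12 = 4.21 GPa

4.21 GPa


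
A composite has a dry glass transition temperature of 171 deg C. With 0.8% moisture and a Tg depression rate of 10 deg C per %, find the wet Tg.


Tg_wet = Tg_dry - k*moisture = 171 - 10*0.8 = 163.0 deg C

163.0 deg C


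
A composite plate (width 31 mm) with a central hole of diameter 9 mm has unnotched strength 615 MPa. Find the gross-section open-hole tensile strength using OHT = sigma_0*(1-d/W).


OHT = sigma_0*(1-d/W) = 615*(1-9/31) = 436.5 MPa

436.5 MPa


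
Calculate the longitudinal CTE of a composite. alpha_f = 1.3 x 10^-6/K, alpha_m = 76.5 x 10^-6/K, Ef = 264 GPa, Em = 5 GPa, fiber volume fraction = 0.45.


E1 = Ef*Vf + Em*(1-Vf) = 121.55
alpha_1 = (alpha_f*Ef*Vf + alpha_m*Em*(1-Vf))/E1 = 3.0 x 10^-6/K

3.0 x 10^-6/K


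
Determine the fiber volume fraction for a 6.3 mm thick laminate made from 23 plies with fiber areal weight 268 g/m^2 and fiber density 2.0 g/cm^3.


Vf = n * FAW / (rho_f * h * 1000) = 23 * 268 / (2.0 * 6.3 * 1000) = 0.4892

0.4892


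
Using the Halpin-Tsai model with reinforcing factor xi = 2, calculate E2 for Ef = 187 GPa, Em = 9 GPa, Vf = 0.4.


eta = (Ef/Em - 1)/(Ef/Em + xi) = (20.7778 - 1)/(20.7778 + 2) = 0.8683
E2 = Em*(1+xi*eta*Vf)/(1-eta*Vf) = 23.37 GPa

23.37 GPa


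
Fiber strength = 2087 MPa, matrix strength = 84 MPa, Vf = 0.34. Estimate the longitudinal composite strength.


sigma_1 = sigma_f*Vf + sigma_m*(1-Vf) = 2087*0.34 + 84*0.66 = 765.0 MPa

765.0 MPa


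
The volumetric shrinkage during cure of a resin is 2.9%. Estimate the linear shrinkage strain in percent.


Linear shrinkage ≈ vol_shrink/3 = 2.9/3 = 0.967%

0.967%


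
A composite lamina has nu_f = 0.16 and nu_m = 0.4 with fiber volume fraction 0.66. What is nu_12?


nu_12 = nu_f*Vf + nu_m*(1-Vf) = 0.16*0.66 + 0.4*0.34 = 0.2416

0.2416


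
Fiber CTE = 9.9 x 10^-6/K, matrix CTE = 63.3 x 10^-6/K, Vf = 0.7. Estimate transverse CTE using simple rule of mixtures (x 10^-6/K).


alpha_2 = alpha_f*Vf + alpha_m*(1-Vf) = 9.9*0.7 + 63.3*0.3 = 25.9 x 10^-6/K

25.9 x 10^-6/K


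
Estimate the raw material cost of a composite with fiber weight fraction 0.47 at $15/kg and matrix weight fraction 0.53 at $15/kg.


Cost = cost_f*Wf + cost_m*Wm = 15*0.47 + 15*0.53 = $15.0/kg

$15.0/kg
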